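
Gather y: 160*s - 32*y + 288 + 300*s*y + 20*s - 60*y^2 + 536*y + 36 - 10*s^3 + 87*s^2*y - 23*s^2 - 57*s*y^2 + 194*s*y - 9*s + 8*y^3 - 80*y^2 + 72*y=-10*s^3 - 23*s^2 + 171*s + 8*y^3 + y^2*(-57*s - 140) + y*(87*s^2 + 494*s + 576) + 324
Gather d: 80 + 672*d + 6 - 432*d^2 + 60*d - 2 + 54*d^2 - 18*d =-378*d^2 + 714*d + 84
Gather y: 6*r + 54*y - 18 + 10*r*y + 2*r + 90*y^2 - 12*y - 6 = 8*r + 90*y^2 + y*(10*r + 42) - 24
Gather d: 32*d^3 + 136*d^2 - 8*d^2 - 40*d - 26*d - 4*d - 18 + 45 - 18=32*d^3 + 128*d^2 - 70*d + 9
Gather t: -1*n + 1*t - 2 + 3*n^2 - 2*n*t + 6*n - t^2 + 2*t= 3*n^2 + 5*n - t^2 + t*(3 - 2*n) - 2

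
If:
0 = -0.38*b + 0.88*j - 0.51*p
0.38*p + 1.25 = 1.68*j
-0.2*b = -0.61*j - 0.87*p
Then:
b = 1.80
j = 0.72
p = -0.09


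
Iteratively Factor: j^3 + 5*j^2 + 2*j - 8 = (j + 4)*(j^2 + j - 2) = (j - 1)*(j + 4)*(j + 2)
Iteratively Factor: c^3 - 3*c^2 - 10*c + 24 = (c - 2)*(c^2 - c - 12) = (c - 4)*(c - 2)*(c + 3)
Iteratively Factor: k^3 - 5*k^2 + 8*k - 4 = (k - 1)*(k^2 - 4*k + 4) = (k - 2)*(k - 1)*(k - 2)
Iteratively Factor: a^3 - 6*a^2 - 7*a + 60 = (a - 5)*(a^2 - a - 12) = (a - 5)*(a - 4)*(a + 3)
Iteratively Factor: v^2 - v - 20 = (v + 4)*(v - 5)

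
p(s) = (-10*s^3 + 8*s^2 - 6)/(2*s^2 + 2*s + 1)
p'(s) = (-4*s - 2)*(-10*s^3 + 8*s^2 - 6)/(2*s^2 + 2*s + 1)^2 + (-30*s^2 + 16*s)/(2*s^2 + 2*s + 1)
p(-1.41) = 17.59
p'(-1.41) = -8.42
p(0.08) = -5.08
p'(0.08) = 10.97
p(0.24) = -3.56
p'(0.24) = 7.93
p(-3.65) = 28.84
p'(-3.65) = -4.65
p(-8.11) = 50.33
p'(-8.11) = -4.91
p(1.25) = -1.97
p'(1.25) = -1.98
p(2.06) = -4.37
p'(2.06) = -3.64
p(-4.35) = 32.13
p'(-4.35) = -4.73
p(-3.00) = 25.85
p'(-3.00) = -4.58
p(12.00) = -51.55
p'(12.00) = -4.95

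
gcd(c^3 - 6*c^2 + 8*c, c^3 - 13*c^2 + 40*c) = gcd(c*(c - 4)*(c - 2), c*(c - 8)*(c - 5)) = c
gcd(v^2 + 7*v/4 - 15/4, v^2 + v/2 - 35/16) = v - 5/4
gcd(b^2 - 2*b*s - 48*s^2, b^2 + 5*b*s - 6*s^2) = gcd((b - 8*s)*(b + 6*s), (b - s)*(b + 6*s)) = b + 6*s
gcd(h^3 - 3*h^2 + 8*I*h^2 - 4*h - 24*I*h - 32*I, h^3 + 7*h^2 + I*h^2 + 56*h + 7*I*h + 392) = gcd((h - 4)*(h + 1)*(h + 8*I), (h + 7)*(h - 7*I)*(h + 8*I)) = h + 8*I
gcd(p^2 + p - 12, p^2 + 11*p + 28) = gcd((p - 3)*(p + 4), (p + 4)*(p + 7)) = p + 4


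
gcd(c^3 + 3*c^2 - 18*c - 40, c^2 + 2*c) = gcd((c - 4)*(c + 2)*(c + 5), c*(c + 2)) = c + 2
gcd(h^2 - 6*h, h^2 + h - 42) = h - 6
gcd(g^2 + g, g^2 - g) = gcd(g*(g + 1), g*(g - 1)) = g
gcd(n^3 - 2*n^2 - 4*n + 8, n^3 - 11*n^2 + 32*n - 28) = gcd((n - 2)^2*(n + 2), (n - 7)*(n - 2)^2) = n^2 - 4*n + 4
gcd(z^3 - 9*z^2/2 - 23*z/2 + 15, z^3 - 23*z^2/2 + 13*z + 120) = z^2 - 7*z/2 - 15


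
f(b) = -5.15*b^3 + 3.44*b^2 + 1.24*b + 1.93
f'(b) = -15.45*b^2 + 6.88*b + 1.24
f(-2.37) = 86.87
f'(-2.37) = -101.85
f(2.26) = -37.14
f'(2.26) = -62.12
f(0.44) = 2.70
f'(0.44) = 1.28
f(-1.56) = 27.92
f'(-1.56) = -47.09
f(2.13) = -29.59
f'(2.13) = -54.20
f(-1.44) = 22.66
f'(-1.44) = -40.70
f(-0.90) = 7.35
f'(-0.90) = -17.47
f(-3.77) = 322.10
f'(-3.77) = -244.29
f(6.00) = -979.19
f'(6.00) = -513.68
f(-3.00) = 168.22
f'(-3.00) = -158.45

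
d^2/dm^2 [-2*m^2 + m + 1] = -4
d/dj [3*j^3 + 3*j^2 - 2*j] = 9*j^2 + 6*j - 2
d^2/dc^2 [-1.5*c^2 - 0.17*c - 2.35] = -3.00000000000000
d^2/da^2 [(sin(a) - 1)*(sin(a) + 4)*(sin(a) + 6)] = -9*sin(a)^3 - 36*sin(a)^2 - 8*sin(a) + 18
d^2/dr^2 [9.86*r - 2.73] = 0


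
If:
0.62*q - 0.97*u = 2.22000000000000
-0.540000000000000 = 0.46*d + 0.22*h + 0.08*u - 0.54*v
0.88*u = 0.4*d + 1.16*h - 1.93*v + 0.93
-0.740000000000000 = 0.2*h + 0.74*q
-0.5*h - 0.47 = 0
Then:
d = 1.51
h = -0.94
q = -0.75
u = -2.77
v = 1.49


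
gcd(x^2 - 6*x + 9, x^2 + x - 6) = 1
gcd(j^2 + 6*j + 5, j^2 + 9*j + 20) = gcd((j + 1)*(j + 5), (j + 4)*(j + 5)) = j + 5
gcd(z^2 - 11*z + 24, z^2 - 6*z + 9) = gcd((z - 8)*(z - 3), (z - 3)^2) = z - 3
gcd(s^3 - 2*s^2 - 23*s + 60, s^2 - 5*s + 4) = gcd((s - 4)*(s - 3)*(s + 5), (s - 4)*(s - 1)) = s - 4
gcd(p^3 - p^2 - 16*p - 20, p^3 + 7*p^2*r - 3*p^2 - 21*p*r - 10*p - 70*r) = p^2 - 3*p - 10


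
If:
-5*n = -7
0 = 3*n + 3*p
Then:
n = 7/5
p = -7/5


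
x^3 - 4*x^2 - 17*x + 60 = (x - 5)*(x - 3)*(x + 4)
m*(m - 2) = m^2 - 2*m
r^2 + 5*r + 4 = (r + 1)*(r + 4)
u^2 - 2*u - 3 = (u - 3)*(u + 1)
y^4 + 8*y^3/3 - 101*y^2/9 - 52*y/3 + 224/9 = (y - 8/3)*(y - 1)*(y + 7/3)*(y + 4)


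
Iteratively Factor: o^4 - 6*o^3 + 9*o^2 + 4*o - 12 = (o - 2)*(o^3 - 4*o^2 + o + 6) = (o - 2)^2*(o^2 - 2*o - 3) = (o - 2)^2*(o + 1)*(o - 3)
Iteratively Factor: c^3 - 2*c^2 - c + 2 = (c - 1)*(c^2 - c - 2) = (c - 2)*(c - 1)*(c + 1)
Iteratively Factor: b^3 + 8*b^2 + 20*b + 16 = (b + 2)*(b^2 + 6*b + 8) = (b + 2)^2*(b + 4)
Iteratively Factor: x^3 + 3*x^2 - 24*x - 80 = (x - 5)*(x^2 + 8*x + 16) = (x - 5)*(x + 4)*(x + 4)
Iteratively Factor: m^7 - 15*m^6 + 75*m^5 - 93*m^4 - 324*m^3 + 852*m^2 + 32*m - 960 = (m - 3)*(m^6 - 12*m^5 + 39*m^4 + 24*m^3 - 252*m^2 + 96*m + 320) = (m - 3)*(m - 2)*(m^5 - 10*m^4 + 19*m^3 + 62*m^2 - 128*m - 160) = (m - 3)*(m - 2)*(m + 2)*(m^4 - 12*m^3 + 43*m^2 - 24*m - 80) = (m - 4)*(m - 3)*(m - 2)*(m + 2)*(m^3 - 8*m^2 + 11*m + 20) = (m - 4)^2*(m - 3)*(m - 2)*(m + 2)*(m^2 - 4*m - 5) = (m - 4)^2*(m - 3)*(m - 2)*(m + 1)*(m + 2)*(m - 5)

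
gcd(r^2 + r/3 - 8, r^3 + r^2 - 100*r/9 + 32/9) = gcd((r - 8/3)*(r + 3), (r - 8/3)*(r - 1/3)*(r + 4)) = r - 8/3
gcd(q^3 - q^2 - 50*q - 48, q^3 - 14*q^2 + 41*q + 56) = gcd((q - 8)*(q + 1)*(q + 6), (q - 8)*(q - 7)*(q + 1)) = q^2 - 7*q - 8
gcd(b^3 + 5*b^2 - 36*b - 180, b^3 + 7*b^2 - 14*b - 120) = b^2 + 11*b + 30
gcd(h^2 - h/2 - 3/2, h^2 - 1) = h + 1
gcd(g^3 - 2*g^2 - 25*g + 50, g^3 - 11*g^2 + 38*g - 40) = g^2 - 7*g + 10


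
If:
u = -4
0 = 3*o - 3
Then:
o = 1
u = -4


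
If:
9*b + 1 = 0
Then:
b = -1/9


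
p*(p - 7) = p^2 - 7*p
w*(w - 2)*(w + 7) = w^3 + 5*w^2 - 14*w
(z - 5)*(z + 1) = z^2 - 4*z - 5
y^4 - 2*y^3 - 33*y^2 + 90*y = y*(y - 5)*(y - 3)*(y + 6)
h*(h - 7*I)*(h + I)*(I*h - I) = I*h^4 + 6*h^3 - I*h^3 - 6*h^2 + 7*I*h^2 - 7*I*h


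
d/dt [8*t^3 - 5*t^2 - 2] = 2*t*(12*t - 5)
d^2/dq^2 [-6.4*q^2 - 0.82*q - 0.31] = -12.8000000000000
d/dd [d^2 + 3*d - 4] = 2*d + 3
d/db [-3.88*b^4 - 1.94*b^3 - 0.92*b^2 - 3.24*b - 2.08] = -15.52*b^3 - 5.82*b^2 - 1.84*b - 3.24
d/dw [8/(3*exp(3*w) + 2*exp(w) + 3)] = (-72*exp(2*w) - 16)*exp(w)/(3*exp(3*w) + 2*exp(w) + 3)^2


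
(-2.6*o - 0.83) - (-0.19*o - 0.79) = -2.41*o - 0.0399999999999999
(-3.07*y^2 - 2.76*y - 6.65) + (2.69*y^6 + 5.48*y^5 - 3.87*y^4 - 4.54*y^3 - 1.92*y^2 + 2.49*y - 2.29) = 2.69*y^6 + 5.48*y^5 - 3.87*y^4 - 4.54*y^3 - 4.99*y^2 - 0.27*y - 8.94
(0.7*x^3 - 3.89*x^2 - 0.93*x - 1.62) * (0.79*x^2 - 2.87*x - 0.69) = 0.553*x^5 - 5.0821*x^4 + 9.9466*x^3 + 4.0734*x^2 + 5.2911*x + 1.1178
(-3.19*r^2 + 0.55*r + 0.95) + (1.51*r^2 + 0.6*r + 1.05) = -1.68*r^2 + 1.15*r + 2.0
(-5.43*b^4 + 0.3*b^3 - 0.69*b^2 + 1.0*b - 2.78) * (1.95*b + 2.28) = -10.5885*b^5 - 11.7954*b^4 - 0.6615*b^3 + 0.3768*b^2 - 3.141*b - 6.3384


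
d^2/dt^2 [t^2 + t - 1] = 2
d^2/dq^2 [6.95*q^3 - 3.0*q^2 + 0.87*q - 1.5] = 41.7*q - 6.0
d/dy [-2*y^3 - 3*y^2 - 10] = 6*y*(-y - 1)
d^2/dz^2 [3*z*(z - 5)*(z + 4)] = 18*z - 6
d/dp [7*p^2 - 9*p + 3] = 14*p - 9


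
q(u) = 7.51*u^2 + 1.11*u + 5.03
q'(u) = 15.02*u + 1.11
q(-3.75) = 106.48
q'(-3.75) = -55.22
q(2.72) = 63.61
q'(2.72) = 41.96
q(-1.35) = 17.22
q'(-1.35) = -19.17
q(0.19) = 5.51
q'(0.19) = 3.96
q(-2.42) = 46.33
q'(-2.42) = -35.24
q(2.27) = 46.25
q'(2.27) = 35.21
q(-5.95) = 264.30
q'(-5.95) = -88.26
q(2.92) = 72.30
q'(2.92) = 44.97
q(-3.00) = 69.29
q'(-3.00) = -43.95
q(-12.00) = 1073.15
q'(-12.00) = -179.13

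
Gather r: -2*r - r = -3*r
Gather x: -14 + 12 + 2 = 0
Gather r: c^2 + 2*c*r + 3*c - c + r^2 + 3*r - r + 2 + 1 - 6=c^2 + 2*c + r^2 + r*(2*c + 2) - 3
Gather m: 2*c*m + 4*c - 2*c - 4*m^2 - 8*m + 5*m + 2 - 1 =2*c - 4*m^2 + m*(2*c - 3) + 1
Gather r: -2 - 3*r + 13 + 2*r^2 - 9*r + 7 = 2*r^2 - 12*r + 18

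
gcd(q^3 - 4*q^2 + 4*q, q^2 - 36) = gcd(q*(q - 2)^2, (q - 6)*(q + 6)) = 1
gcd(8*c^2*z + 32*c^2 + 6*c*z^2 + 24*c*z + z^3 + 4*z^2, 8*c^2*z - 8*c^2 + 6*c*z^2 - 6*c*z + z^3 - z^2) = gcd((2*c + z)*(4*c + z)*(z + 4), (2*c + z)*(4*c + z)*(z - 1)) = 8*c^2 + 6*c*z + z^2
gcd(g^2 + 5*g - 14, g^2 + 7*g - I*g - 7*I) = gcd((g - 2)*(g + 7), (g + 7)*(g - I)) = g + 7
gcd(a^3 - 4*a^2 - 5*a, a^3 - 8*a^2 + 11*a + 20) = a^2 - 4*a - 5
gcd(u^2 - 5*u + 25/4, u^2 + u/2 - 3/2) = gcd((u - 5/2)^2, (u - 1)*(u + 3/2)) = 1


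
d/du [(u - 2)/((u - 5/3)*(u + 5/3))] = 9*(-9*u^2 + 36*u - 25)/(81*u^4 - 450*u^2 + 625)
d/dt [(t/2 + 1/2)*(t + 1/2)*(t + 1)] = (t + 1)*(3*t + 2)/2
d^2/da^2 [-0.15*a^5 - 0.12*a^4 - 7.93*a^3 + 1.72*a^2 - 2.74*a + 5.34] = -3.0*a^3 - 1.44*a^2 - 47.58*a + 3.44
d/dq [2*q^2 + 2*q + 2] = 4*q + 2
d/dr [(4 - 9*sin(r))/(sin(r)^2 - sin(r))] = (9*cos(r) - 8/tan(r) + 4*cos(r)/sin(r)^2)/(sin(r) - 1)^2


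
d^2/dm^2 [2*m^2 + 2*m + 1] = 4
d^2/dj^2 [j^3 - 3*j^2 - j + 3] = 6*j - 6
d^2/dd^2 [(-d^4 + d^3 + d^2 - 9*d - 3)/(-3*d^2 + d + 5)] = 2*(9*d^6 - 9*d^5 - 42*d^4 + 102*d^3 + 171*d^2 + 303*d - 22)/(27*d^6 - 27*d^5 - 126*d^4 + 89*d^3 + 210*d^2 - 75*d - 125)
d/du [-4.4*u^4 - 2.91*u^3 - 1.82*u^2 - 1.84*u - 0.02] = -17.6*u^3 - 8.73*u^2 - 3.64*u - 1.84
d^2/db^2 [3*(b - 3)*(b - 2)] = 6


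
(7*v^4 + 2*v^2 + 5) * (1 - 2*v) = -14*v^5 + 7*v^4 - 4*v^3 + 2*v^2 - 10*v + 5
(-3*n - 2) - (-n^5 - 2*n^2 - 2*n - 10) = n^5 + 2*n^2 - n + 8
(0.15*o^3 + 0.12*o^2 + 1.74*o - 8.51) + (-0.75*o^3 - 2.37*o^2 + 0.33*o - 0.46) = -0.6*o^3 - 2.25*o^2 + 2.07*o - 8.97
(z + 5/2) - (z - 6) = 17/2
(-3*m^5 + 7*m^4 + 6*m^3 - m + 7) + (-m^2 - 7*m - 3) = -3*m^5 + 7*m^4 + 6*m^3 - m^2 - 8*m + 4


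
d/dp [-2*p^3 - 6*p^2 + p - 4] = -6*p^2 - 12*p + 1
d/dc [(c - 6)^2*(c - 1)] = (c - 6)*(3*c - 8)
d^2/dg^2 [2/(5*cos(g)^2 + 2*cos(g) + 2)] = (-200*sin(g)^4 + 28*sin(g)^2 + 83*cos(g) - 15*cos(3*g) + 148)/(-5*sin(g)^2 + 2*cos(g) + 7)^3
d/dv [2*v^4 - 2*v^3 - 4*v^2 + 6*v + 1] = 8*v^3 - 6*v^2 - 8*v + 6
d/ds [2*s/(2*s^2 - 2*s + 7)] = 2*(7 - 2*s^2)/(4*s^4 - 8*s^3 + 32*s^2 - 28*s + 49)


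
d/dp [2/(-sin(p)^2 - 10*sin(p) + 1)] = 4*(sin(p) + 5)*cos(p)/(10*sin(p) - cos(p)^2)^2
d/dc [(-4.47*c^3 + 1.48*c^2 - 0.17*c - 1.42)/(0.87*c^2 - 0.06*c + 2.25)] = (-3.8889*c^4 + 0.5364*c^3 - 30.1134*c^2 + 9.1308*c - 0.4677)/(0.7569*c^4 - 0.1044*c^3 + 3.9186*c^2 - 0.27*c + 5.0625)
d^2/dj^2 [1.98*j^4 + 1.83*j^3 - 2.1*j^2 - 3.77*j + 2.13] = 23.76*j^2 + 10.98*j - 4.2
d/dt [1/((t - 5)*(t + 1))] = 2*(2 - t)/(t^4 - 8*t^3 + 6*t^2 + 40*t + 25)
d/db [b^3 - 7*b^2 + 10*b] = 3*b^2 - 14*b + 10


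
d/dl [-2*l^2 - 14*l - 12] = -4*l - 14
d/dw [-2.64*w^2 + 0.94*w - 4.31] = 0.94 - 5.28*w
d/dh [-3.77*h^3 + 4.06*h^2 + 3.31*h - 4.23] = -11.31*h^2 + 8.12*h + 3.31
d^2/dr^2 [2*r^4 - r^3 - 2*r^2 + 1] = 24*r^2 - 6*r - 4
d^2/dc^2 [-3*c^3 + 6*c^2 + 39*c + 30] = 12 - 18*c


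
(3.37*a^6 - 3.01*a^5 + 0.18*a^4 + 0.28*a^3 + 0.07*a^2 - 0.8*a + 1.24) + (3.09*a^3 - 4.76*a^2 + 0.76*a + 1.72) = 3.37*a^6 - 3.01*a^5 + 0.18*a^4 + 3.37*a^3 - 4.69*a^2 - 0.04*a + 2.96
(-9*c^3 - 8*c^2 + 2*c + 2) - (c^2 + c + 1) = -9*c^3 - 9*c^2 + c + 1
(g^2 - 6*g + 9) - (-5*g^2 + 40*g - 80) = 6*g^2 - 46*g + 89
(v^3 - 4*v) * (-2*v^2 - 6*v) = -2*v^5 - 6*v^4 + 8*v^3 + 24*v^2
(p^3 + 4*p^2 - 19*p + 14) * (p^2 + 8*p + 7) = p^5 + 12*p^4 + 20*p^3 - 110*p^2 - 21*p + 98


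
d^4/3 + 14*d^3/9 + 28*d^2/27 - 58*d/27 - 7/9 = (d/3 + 1)*(d - 1)*(d + 1/3)*(d + 7/3)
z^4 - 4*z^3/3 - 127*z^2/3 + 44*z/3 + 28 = (z - 7)*(z - 1)*(z + 2/3)*(z + 6)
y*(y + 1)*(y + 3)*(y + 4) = y^4 + 8*y^3 + 19*y^2 + 12*y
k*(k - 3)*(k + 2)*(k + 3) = k^4 + 2*k^3 - 9*k^2 - 18*k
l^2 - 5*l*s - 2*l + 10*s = (l - 2)*(l - 5*s)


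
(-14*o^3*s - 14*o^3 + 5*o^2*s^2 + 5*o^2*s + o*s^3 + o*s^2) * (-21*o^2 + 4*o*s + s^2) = 294*o^5*s + 294*o^5 - 161*o^4*s^2 - 161*o^4*s - 15*o^3*s^3 - 15*o^3*s^2 + 9*o^2*s^4 + 9*o^2*s^3 + o*s^5 + o*s^4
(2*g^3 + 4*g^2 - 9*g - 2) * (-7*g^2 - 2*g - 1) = -14*g^5 - 32*g^4 + 53*g^3 + 28*g^2 + 13*g + 2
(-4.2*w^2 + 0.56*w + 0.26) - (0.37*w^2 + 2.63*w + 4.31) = -4.57*w^2 - 2.07*w - 4.05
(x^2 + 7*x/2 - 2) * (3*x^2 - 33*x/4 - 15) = 3*x^4 + 9*x^3/4 - 399*x^2/8 - 36*x + 30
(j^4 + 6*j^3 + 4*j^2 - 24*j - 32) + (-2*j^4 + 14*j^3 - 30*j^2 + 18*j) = -j^4 + 20*j^3 - 26*j^2 - 6*j - 32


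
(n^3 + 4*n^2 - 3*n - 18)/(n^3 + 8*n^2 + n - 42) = (n + 3)/(n + 7)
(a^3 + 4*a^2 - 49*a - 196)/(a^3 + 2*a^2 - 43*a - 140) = (a + 7)/(a + 5)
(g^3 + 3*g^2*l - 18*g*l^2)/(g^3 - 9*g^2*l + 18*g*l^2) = (g + 6*l)/(g - 6*l)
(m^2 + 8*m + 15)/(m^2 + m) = (m^2 + 8*m + 15)/(m*(m + 1))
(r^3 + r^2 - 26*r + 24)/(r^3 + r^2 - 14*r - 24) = (r^2 + 5*r - 6)/(r^2 + 5*r + 6)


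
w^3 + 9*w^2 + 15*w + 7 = (w + 1)^2*(w + 7)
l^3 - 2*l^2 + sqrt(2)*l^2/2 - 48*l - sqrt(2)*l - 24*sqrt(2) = (l - 8)*(l + 6)*(l + sqrt(2)/2)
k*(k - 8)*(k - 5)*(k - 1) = k^4 - 14*k^3 + 53*k^2 - 40*k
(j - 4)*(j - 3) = j^2 - 7*j + 12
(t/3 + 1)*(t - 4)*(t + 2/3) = t^3/3 - t^2/9 - 38*t/9 - 8/3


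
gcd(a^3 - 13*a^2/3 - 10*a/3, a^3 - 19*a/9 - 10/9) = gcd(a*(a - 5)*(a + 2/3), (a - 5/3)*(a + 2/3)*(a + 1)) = a + 2/3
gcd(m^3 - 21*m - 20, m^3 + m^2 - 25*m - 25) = m^2 - 4*m - 5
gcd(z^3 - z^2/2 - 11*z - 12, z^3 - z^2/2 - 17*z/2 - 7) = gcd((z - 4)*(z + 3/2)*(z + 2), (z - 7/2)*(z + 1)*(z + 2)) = z + 2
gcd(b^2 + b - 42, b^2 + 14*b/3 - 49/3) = b + 7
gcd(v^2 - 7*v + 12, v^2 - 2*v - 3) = v - 3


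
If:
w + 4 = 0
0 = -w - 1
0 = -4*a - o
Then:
No Solution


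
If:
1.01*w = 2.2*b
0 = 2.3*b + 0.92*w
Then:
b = 0.00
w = 0.00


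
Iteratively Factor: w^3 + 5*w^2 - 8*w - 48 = (w + 4)*(w^2 + w - 12) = (w - 3)*(w + 4)*(w + 4)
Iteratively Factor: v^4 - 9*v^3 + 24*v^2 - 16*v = (v - 4)*(v^3 - 5*v^2 + 4*v) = (v - 4)^2*(v^2 - v) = (v - 4)^2*(v - 1)*(v)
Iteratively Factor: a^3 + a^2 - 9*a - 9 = (a + 3)*(a^2 - 2*a - 3) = (a + 1)*(a + 3)*(a - 3)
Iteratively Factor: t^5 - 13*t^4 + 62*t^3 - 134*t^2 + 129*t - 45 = (t - 3)*(t^4 - 10*t^3 + 32*t^2 - 38*t + 15) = (t - 3)*(t - 1)*(t^3 - 9*t^2 + 23*t - 15) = (t - 3)^2*(t - 1)*(t^2 - 6*t + 5) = (t - 5)*(t - 3)^2*(t - 1)*(t - 1)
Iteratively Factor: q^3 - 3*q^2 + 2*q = (q - 2)*(q^2 - q) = q*(q - 2)*(q - 1)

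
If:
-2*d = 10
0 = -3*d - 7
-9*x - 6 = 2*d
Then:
No Solution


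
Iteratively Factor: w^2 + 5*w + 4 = (w + 1)*(w + 4)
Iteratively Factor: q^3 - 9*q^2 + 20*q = (q - 4)*(q^2 - 5*q) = (q - 5)*(q - 4)*(q)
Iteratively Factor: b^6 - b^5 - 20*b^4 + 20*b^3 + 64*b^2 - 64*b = (b + 4)*(b^5 - 5*b^4 + 20*b^2 - 16*b) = (b - 1)*(b + 4)*(b^4 - 4*b^3 - 4*b^2 + 16*b) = b*(b - 1)*(b + 4)*(b^3 - 4*b^2 - 4*b + 16) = b*(b - 2)*(b - 1)*(b + 4)*(b^2 - 2*b - 8) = b*(b - 4)*(b - 2)*(b - 1)*(b + 4)*(b + 2)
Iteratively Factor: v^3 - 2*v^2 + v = (v - 1)*(v^2 - v) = v*(v - 1)*(v - 1)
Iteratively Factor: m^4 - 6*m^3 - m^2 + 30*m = (m - 5)*(m^3 - m^2 - 6*m) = m*(m - 5)*(m^2 - m - 6) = m*(m - 5)*(m - 3)*(m + 2)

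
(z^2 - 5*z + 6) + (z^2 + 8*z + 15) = 2*z^2 + 3*z + 21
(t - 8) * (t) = t^2 - 8*t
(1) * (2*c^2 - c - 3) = 2*c^2 - c - 3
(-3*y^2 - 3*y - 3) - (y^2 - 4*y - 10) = -4*y^2 + y + 7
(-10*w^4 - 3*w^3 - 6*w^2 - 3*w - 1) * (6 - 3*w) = 30*w^5 - 51*w^4 - 27*w^2 - 15*w - 6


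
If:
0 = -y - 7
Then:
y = -7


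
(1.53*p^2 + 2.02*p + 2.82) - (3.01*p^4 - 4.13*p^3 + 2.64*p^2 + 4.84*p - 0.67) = -3.01*p^4 + 4.13*p^3 - 1.11*p^2 - 2.82*p + 3.49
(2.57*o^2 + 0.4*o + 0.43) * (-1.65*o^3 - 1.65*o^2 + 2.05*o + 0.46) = -4.2405*o^5 - 4.9005*o^4 + 3.899*o^3 + 1.2927*o^2 + 1.0655*o + 0.1978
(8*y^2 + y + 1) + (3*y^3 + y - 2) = 3*y^3 + 8*y^2 + 2*y - 1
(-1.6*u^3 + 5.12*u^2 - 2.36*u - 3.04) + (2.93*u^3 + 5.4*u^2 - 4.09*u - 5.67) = 1.33*u^3 + 10.52*u^2 - 6.45*u - 8.71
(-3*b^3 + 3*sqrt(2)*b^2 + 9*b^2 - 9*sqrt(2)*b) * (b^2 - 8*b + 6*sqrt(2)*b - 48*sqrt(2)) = -3*b^5 - 15*sqrt(2)*b^4 + 33*b^4 - 36*b^3 + 165*sqrt(2)*b^3 - 360*sqrt(2)*b^2 - 396*b^2 + 864*b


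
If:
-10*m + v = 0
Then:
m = v/10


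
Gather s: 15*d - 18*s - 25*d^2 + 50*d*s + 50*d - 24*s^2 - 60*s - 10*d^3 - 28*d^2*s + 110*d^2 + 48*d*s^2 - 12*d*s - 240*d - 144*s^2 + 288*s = -10*d^3 + 85*d^2 - 175*d + s^2*(48*d - 168) + s*(-28*d^2 + 38*d + 210)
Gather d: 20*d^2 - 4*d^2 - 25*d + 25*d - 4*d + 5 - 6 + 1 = 16*d^2 - 4*d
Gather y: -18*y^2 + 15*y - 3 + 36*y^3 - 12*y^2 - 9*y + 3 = 36*y^3 - 30*y^2 + 6*y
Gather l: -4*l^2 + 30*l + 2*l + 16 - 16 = -4*l^2 + 32*l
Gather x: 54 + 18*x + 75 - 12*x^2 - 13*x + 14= -12*x^2 + 5*x + 143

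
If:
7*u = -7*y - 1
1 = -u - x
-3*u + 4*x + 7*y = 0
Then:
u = -5/14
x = -9/14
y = 3/14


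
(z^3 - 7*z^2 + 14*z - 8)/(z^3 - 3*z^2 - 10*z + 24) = (z - 1)/(z + 3)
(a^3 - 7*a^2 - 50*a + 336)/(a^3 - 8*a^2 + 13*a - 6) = (a^2 - a - 56)/(a^2 - 2*a + 1)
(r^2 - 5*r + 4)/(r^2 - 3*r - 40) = (-r^2 + 5*r - 4)/(-r^2 + 3*r + 40)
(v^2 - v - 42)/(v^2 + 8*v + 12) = (v - 7)/(v + 2)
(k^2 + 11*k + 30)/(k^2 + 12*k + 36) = (k + 5)/(k + 6)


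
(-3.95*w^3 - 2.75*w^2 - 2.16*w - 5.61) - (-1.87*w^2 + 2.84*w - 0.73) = -3.95*w^3 - 0.88*w^2 - 5.0*w - 4.88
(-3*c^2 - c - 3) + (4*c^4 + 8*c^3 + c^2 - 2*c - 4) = 4*c^4 + 8*c^3 - 2*c^2 - 3*c - 7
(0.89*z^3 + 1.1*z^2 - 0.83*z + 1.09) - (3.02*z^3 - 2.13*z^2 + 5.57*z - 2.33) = -2.13*z^3 + 3.23*z^2 - 6.4*z + 3.42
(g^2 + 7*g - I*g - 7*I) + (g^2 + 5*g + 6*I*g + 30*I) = 2*g^2 + 12*g + 5*I*g + 23*I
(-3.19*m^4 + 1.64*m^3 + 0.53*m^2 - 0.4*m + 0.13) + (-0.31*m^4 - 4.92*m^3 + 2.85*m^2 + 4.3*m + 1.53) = -3.5*m^4 - 3.28*m^3 + 3.38*m^2 + 3.9*m + 1.66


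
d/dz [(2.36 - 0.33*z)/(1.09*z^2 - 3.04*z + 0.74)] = (0.3597*z^2 - 5.1448*z + 6.9302)/(1.1881*z^4 - 6.6272*z^3 + 10.8548*z^2 - 4.4992*z + 0.5476)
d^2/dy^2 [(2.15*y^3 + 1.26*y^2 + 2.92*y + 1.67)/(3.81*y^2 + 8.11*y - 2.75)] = (-1.13686837721616e-13*y^4 + 334.781572*y^3 - 63.0410279999999*y^2 + 590.731032*y + 403.977764)/(55.306341*y^6 + 353.176713*y^5 + 632.017278*y^4 + 23.5765809999999*y^3 - 456.18045*y^2 + 183.995625*y - 20.796875)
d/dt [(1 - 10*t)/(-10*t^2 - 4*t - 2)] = (-25*t^2 + 5*t + 6)/(25*t^4 + 20*t^3 + 14*t^2 + 4*t + 1)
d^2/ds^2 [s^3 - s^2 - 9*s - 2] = 6*s - 2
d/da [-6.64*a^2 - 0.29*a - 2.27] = -13.28*a - 0.29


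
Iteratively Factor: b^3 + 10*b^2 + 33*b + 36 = (b + 3)*(b^2 + 7*b + 12) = (b + 3)*(b + 4)*(b + 3)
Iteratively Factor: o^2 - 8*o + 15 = (o - 3)*(o - 5)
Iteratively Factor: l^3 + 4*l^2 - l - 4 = (l + 4)*(l^2 - 1) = (l + 1)*(l + 4)*(l - 1)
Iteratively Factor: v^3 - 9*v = (v - 3)*(v^2 + 3*v) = v*(v - 3)*(v + 3)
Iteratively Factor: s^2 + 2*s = (s)*(s + 2)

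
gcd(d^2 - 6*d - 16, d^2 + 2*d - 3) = 1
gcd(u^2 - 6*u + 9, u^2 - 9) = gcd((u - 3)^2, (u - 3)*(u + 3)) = u - 3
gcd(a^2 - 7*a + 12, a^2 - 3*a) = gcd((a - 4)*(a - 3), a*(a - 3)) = a - 3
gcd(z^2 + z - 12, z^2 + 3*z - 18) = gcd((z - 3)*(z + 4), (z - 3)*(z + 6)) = z - 3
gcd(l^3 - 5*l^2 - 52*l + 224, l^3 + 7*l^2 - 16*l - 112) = l^2 + 3*l - 28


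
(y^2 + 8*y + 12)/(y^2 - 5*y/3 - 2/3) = 3*(y^2 + 8*y + 12)/(3*y^2 - 5*y - 2)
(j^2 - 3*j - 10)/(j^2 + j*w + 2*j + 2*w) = (j - 5)/(j + w)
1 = 1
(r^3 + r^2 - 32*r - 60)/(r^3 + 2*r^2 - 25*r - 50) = (r - 6)/(r - 5)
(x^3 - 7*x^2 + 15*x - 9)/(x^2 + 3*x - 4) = (x^2 - 6*x + 9)/(x + 4)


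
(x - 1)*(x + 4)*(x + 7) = x^3 + 10*x^2 + 17*x - 28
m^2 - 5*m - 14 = (m - 7)*(m + 2)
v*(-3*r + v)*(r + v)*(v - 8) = -3*r^2*v^2 + 24*r^2*v - 2*r*v^3 + 16*r*v^2 + v^4 - 8*v^3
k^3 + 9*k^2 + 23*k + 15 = (k + 1)*(k + 3)*(k + 5)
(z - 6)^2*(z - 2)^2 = z^4 - 16*z^3 + 88*z^2 - 192*z + 144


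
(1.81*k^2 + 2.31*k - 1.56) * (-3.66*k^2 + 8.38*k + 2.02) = -6.6246*k^4 + 6.7132*k^3 + 28.7236*k^2 - 8.4066*k - 3.1512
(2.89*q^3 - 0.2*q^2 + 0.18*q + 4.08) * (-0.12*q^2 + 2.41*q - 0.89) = -0.3468*q^5 + 6.9889*q^4 - 3.0757*q^3 + 0.1222*q^2 + 9.6726*q - 3.6312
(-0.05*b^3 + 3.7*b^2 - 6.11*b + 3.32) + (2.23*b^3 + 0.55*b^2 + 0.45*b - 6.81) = 2.18*b^3 + 4.25*b^2 - 5.66*b - 3.49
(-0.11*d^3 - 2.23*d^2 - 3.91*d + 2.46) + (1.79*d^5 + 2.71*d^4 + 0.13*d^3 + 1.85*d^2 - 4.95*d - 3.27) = 1.79*d^5 + 2.71*d^4 + 0.02*d^3 - 0.38*d^2 - 8.86*d - 0.81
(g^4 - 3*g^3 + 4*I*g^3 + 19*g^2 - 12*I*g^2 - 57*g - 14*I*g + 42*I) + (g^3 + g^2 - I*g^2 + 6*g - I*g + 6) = g^4 - 2*g^3 + 4*I*g^3 + 20*g^2 - 13*I*g^2 - 51*g - 15*I*g + 6 + 42*I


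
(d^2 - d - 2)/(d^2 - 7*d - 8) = (d - 2)/(d - 8)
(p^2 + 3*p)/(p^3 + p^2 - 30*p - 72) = p/(p^2 - 2*p - 24)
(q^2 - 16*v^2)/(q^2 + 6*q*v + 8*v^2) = (q - 4*v)/(q + 2*v)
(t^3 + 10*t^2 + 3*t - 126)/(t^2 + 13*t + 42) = t - 3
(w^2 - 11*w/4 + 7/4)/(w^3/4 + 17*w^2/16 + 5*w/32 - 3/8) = 8*(4*w^2 - 11*w + 7)/(8*w^3 + 34*w^2 + 5*w - 12)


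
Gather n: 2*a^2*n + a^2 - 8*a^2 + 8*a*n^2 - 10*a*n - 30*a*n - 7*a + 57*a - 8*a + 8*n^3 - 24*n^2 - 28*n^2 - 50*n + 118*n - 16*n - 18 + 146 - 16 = -7*a^2 + 42*a + 8*n^3 + n^2*(8*a - 52) + n*(2*a^2 - 40*a + 52) + 112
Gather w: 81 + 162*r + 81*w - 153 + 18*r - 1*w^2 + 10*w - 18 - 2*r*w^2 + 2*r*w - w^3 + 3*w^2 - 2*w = 180*r - w^3 + w^2*(2 - 2*r) + w*(2*r + 89) - 90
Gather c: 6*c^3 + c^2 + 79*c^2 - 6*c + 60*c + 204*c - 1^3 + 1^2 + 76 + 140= 6*c^3 + 80*c^2 + 258*c + 216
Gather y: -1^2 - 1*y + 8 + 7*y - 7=6*y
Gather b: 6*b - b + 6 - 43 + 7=5*b - 30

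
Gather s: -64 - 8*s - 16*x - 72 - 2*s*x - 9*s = s*(-2*x - 17) - 16*x - 136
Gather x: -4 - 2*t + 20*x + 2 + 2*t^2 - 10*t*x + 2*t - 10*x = 2*t^2 + x*(10 - 10*t) - 2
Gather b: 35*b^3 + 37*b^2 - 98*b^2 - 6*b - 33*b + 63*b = 35*b^3 - 61*b^2 + 24*b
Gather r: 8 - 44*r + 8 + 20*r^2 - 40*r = 20*r^2 - 84*r + 16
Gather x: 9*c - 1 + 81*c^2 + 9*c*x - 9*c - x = 81*c^2 + x*(9*c - 1) - 1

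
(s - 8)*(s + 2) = s^2 - 6*s - 16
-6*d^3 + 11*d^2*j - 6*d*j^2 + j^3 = (-3*d + j)*(-2*d + j)*(-d + j)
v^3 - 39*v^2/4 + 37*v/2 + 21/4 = (v - 7)*(v - 3)*(v + 1/4)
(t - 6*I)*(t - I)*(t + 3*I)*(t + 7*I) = t^4 + 3*I*t^3 + 43*t^2 + 87*I*t + 126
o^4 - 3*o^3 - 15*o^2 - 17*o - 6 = (o - 6)*(o + 1)^3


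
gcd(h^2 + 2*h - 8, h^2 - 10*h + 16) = h - 2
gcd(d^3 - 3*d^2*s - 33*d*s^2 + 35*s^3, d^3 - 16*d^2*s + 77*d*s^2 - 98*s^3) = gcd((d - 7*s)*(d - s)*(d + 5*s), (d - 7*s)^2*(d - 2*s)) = -d + 7*s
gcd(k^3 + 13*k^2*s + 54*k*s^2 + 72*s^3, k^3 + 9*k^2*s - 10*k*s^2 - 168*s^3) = k + 6*s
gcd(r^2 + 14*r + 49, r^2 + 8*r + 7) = r + 7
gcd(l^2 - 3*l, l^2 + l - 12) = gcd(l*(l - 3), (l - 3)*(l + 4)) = l - 3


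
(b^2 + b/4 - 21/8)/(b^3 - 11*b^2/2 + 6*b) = (b + 7/4)/(b*(b - 4))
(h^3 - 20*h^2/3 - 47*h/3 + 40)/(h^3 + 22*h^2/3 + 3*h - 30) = (h - 8)/(h + 6)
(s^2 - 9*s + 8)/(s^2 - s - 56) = (s - 1)/(s + 7)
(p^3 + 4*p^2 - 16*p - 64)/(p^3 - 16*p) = (p + 4)/p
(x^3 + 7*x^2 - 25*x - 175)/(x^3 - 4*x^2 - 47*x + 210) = (x + 5)/(x - 6)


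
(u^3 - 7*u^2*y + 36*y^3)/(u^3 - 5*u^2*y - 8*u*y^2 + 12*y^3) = (-u + 3*y)/(-u + y)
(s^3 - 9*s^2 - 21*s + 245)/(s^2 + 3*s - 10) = (s^2 - 14*s + 49)/(s - 2)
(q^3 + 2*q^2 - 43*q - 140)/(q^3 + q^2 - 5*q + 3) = (q^3 + 2*q^2 - 43*q - 140)/(q^3 + q^2 - 5*q + 3)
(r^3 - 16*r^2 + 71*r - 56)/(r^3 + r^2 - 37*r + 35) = (r^2 - 15*r + 56)/(r^2 + 2*r - 35)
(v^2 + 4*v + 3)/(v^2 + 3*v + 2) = (v + 3)/(v + 2)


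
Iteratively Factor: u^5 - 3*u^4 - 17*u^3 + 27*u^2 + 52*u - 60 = (u + 2)*(u^4 - 5*u^3 - 7*u^2 + 41*u - 30) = (u - 1)*(u + 2)*(u^3 - 4*u^2 - 11*u + 30) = (u - 1)*(u + 2)*(u + 3)*(u^2 - 7*u + 10) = (u - 5)*(u - 1)*(u + 2)*(u + 3)*(u - 2)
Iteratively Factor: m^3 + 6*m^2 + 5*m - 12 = (m + 4)*(m^2 + 2*m - 3) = (m + 3)*(m + 4)*(m - 1)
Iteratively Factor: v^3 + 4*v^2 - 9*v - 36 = (v + 4)*(v^2 - 9) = (v + 3)*(v + 4)*(v - 3)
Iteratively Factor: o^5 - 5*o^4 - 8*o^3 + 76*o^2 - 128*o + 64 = (o - 4)*(o^4 - o^3 - 12*o^2 + 28*o - 16) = (o - 4)*(o + 4)*(o^3 - 5*o^2 + 8*o - 4) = (o - 4)*(o - 2)*(o + 4)*(o^2 - 3*o + 2) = (o - 4)*(o - 2)^2*(o + 4)*(o - 1)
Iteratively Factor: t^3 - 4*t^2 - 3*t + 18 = (t + 2)*(t^2 - 6*t + 9) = (t - 3)*(t + 2)*(t - 3)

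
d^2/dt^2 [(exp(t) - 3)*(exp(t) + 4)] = (4*exp(t) + 1)*exp(t)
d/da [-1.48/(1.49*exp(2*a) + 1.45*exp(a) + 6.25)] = (4.4104*exp(a) + 2.146)*exp(a)/(1.49*exp(2*a) + 1.45*exp(a) + 6.25)^2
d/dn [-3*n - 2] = -3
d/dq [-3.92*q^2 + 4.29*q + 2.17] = 4.29 - 7.84*q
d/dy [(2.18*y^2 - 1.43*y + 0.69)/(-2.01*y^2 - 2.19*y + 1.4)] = (-7.6485*y^2 + 8.8778*y - 0.4909)/(4.0401*y^4 + 8.8038*y^3 - 0.831899999999999*y^2 - 6.132*y + 1.96)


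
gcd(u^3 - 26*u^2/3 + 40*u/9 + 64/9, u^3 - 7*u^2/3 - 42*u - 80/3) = u^2 - 22*u/3 - 16/3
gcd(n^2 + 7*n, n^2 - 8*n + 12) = 1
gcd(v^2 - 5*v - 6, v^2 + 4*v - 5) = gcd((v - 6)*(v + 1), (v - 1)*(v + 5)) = 1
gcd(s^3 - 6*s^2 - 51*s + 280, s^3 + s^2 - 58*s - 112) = s^2 - s - 56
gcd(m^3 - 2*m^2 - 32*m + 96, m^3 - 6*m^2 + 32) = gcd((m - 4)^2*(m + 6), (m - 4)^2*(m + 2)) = m^2 - 8*m + 16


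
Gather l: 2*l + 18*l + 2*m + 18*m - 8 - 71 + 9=20*l + 20*m - 70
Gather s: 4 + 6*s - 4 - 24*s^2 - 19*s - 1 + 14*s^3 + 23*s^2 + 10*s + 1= 14*s^3 - s^2 - 3*s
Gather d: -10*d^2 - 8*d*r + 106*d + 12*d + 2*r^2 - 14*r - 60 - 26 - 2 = -10*d^2 + d*(118 - 8*r) + 2*r^2 - 14*r - 88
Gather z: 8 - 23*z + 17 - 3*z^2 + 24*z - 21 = -3*z^2 + z + 4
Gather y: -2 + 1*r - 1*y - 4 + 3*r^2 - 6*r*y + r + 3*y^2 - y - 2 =3*r^2 + 2*r + 3*y^2 + y*(-6*r - 2) - 8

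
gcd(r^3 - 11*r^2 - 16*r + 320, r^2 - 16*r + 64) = r^2 - 16*r + 64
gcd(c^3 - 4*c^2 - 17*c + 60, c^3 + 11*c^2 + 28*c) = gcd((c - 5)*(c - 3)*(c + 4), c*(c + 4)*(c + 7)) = c + 4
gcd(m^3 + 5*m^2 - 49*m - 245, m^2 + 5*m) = m + 5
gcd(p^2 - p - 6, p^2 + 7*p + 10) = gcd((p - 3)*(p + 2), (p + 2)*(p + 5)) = p + 2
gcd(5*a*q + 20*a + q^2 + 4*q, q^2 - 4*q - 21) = 1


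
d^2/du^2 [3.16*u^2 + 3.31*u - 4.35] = 6.32000000000000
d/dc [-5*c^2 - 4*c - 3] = -10*c - 4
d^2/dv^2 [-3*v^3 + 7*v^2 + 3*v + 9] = 14 - 18*v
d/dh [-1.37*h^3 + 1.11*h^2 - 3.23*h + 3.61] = -4.11*h^2 + 2.22*h - 3.23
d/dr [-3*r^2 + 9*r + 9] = 9 - 6*r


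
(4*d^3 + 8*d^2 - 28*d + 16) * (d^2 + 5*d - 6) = 4*d^5 + 28*d^4 - 12*d^3 - 172*d^2 + 248*d - 96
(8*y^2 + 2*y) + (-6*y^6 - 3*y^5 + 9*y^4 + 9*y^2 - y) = -6*y^6 - 3*y^5 + 9*y^4 + 17*y^2 + y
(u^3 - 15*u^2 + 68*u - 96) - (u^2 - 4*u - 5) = u^3 - 16*u^2 + 72*u - 91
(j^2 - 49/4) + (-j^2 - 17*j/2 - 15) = -17*j/2 - 109/4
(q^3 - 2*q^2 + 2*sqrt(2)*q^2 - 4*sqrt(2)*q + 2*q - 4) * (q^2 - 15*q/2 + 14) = q^5 - 19*q^4/2 + 2*sqrt(2)*q^4 - 19*sqrt(2)*q^3 + 31*q^3 - 47*q^2 + 58*sqrt(2)*q^2 - 56*sqrt(2)*q + 58*q - 56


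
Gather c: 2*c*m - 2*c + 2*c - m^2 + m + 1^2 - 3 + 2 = 2*c*m - m^2 + m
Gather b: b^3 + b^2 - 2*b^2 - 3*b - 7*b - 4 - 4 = b^3 - b^2 - 10*b - 8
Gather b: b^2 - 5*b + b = b^2 - 4*b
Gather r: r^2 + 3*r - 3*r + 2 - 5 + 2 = r^2 - 1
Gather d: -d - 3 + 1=-d - 2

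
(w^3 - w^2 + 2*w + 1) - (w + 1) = w^3 - w^2 + w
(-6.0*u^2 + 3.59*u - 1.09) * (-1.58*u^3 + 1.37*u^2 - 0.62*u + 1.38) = 9.48*u^5 - 13.8922*u^4 + 10.3605*u^3 - 11.9991*u^2 + 5.63*u - 1.5042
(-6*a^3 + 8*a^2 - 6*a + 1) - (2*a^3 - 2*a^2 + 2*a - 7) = -8*a^3 + 10*a^2 - 8*a + 8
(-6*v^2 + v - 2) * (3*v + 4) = -18*v^3 - 21*v^2 - 2*v - 8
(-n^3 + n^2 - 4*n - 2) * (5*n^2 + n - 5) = -5*n^5 + 4*n^4 - 14*n^3 - 19*n^2 + 18*n + 10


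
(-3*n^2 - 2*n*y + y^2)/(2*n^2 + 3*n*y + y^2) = (-3*n + y)/(2*n + y)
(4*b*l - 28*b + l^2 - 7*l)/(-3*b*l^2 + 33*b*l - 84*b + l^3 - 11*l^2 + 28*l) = (-4*b - l)/(3*b*l - 12*b - l^2 + 4*l)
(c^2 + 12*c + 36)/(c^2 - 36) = (c + 6)/(c - 6)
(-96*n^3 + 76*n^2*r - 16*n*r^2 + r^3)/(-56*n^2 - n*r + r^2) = (12*n^2 - 8*n*r + r^2)/(7*n + r)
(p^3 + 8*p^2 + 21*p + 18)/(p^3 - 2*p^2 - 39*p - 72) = (p + 2)/(p - 8)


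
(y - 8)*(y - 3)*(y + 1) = y^3 - 10*y^2 + 13*y + 24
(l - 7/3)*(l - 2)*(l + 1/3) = l^3 - 4*l^2 + 29*l/9 + 14/9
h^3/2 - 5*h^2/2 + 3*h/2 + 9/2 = (h/2 + 1/2)*(h - 3)^2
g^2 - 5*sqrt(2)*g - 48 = (g - 8*sqrt(2))*(g + 3*sqrt(2))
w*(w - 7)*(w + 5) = w^3 - 2*w^2 - 35*w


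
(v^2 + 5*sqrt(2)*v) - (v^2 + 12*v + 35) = -12*v + 5*sqrt(2)*v - 35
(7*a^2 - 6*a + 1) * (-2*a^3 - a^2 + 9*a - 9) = -14*a^5 + 5*a^4 + 67*a^3 - 118*a^2 + 63*a - 9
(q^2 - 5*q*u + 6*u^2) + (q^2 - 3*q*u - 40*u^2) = 2*q^2 - 8*q*u - 34*u^2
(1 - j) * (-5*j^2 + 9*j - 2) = 5*j^3 - 14*j^2 + 11*j - 2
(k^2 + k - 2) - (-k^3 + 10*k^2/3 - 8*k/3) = k^3 - 7*k^2/3 + 11*k/3 - 2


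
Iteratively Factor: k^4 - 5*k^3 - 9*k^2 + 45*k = (k)*(k^3 - 5*k^2 - 9*k + 45) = k*(k + 3)*(k^2 - 8*k + 15) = k*(k - 3)*(k + 3)*(k - 5)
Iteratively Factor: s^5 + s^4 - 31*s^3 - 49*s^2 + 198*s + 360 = (s - 3)*(s^4 + 4*s^3 - 19*s^2 - 106*s - 120) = (s - 3)*(s + 3)*(s^3 + s^2 - 22*s - 40) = (s - 5)*(s - 3)*(s + 3)*(s^2 + 6*s + 8) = (s - 5)*(s - 3)*(s + 3)*(s + 4)*(s + 2)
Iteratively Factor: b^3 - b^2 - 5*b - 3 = (b + 1)*(b^2 - 2*b - 3) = (b + 1)^2*(b - 3)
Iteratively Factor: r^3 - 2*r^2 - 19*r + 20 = (r + 4)*(r^2 - 6*r + 5) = (r - 5)*(r + 4)*(r - 1)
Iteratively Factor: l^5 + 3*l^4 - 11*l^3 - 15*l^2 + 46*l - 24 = (l + 3)*(l^4 - 11*l^2 + 18*l - 8) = (l - 1)*(l + 3)*(l^3 + l^2 - 10*l + 8) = (l - 1)*(l + 3)*(l + 4)*(l^2 - 3*l + 2) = (l - 2)*(l - 1)*(l + 3)*(l + 4)*(l - 1)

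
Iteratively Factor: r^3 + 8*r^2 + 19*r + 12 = (r + 3)*(r^2 + 5*r + 4) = (r + 1)*(r + 3)*(r + 4)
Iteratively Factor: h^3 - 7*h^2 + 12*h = (h - 4)*(h^2 - 3*h) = (h - 4)*(h - 3)*(h)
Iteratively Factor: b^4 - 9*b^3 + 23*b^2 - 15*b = (b)*(b^3 - 9*b^2 + 23*b - 15) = b*(b - 3)*(b^2 - 6*b + 5) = b*(b - 5)*(b - 3)*(b - 1)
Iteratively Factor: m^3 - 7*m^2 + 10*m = (m - 5)*(m^2 - 2*m) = (m - 5)*(m - 2)*(m)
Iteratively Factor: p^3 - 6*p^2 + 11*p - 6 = (p - 3)*(p^2 - 3*p + 2) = (p - 3)*(p - 1)*(p - 2)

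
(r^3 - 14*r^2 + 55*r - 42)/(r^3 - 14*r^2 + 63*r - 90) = (r^2 - 8*r + 7)/(r^2 - 8*r + 15)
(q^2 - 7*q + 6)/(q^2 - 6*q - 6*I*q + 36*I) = (q - 1)/(q - 6*I)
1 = 1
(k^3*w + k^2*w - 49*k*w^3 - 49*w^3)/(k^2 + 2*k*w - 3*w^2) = w*(k^3 + k^2 - 49*k*w^2 - 49*w^2)/(k^2 + 2*k*w - 3*w^2)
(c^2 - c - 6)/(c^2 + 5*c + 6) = (c - 3)/(c + 3)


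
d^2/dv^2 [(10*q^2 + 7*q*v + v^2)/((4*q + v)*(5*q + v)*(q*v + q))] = 2*(32*q^3 + 24*q^2*v - 8*q^2 + 6*q*v^2 - 6*q*v - 2*q + v^3)/(q*(64*q^3*v^3 + 192*q^3*v^2 + 192*q^3*v + 64*q^3 + 48*q^2*v^4 + 144*q^2*v^3 + 144*q^2*v^2 + 48*q^2*v + 12*q*v^5 + 36*q*v^4 + 36*q*v^3 + 12*q*v^2 + v^6 + 3*v^5 + 3*v^4 + v^3))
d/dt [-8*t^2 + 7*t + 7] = 7 - 16*t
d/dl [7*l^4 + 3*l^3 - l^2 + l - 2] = 28*l^3 + 9*l^2 - 2*l + 1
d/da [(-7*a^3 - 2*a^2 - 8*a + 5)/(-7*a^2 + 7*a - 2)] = (49*a^4 - 98*a^3 - 28*a^2 + 78*a - 19)/(49*a^4 - 98*a^3 + 77*a^2 - 28*a + 4)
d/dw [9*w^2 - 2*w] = 18*w - 2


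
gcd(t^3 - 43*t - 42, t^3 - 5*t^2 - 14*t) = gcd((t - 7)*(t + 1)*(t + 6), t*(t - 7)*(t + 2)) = t - 7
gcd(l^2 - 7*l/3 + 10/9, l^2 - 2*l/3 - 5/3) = l - 5/3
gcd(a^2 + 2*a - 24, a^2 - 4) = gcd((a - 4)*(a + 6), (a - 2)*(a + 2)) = 1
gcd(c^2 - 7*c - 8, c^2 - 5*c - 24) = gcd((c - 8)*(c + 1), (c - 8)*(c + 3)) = c - 8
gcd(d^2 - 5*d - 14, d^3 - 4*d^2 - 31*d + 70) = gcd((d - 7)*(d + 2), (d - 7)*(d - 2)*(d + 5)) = d - 7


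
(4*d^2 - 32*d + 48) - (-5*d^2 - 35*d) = 9*d^2 + 3*d + 48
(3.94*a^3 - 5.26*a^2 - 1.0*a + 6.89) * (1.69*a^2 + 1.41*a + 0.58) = 6.6586*a^5 - 3.334*a^4 - 6.8214*a^3 + 7.1833*a^2 + 9.1349*a + 3.9962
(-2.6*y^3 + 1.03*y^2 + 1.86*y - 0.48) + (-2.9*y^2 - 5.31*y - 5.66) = -2.6*y^3 - 1.87*y^2 - 3.45*y - 6.14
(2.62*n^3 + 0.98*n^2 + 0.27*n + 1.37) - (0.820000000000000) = 2.62*n^3 + 0.98*n^2 + 0.27*n + 0.55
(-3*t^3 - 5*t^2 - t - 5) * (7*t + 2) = -21*t^4 - 41*t^3 - 17*t^2 - 37*t - 10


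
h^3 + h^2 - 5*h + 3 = (h - 1)^2*(h + 3)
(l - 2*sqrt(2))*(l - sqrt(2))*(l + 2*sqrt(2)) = l^3 - sqrt(2)*l^2 - 8*l + 8*sqrt(2)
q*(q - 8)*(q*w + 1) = q^3*w - 8*q^2*w + q^2 - 8*q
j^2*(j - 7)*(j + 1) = j^4 - 6*j^3 - 7*j^2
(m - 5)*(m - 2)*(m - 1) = m^3 - 8*m^2 + 17*m - 10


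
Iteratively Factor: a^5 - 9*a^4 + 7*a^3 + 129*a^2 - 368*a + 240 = (a - 3)*(a^4 - 6*a^3 - 11*a^2 + 96*a - 80) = (a - 3)*(a + 4)*(a^3 - 10*a^2 + 29*a - 20) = (a - 3)*(a - 1)*(a + 4)*(a^2 - 9*a + 20) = (a - 4)*(a - 3)*(a - 1)*(a + 4)*(a - 5)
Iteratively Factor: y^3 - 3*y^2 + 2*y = (y - 2)*(y^2 - y) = (y - 2)*(y - 1)*(y)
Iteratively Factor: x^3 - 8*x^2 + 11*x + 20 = (x - 5)*(x^2 - 3*x - 4) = (x - 5)*(x + 1)*(x - 4)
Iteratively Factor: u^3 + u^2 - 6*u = (u)*(u^2 + u - 6) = u*(u + 3)*(u - 2)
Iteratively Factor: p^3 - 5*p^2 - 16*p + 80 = (p - 4)*(p^2 - p - 20) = (p - 4)*(p + 4)*(p - 5)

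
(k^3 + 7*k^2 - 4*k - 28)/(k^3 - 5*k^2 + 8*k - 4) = (k^2 + 9*k + 14)/(k^2 - 3*k + 2)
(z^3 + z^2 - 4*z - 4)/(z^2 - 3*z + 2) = (z^2 + 3*z + 2)/(z - 1)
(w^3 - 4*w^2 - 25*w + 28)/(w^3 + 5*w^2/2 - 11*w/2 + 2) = 2*(w - 7)/(2*w - 1)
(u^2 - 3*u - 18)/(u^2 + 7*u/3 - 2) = 3*(u - 6)/(3*u - 2)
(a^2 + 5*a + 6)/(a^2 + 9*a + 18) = (a + 2)/(a + 6)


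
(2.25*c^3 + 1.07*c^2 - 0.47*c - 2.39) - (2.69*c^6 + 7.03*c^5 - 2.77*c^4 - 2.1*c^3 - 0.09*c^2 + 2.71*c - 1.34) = -2.69*c^6 - 7.03*c^5 + 2.77*c^4 + 4.35*c^3 + 1.16*c^2 - 3.18*c - 1.05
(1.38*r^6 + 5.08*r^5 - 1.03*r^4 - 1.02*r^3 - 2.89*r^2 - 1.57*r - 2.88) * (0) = 0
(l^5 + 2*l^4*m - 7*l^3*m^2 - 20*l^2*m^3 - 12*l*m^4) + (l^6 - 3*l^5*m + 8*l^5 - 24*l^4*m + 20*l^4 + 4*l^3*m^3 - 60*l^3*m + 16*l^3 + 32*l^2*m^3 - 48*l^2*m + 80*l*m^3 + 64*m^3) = l^6 - 3*l^5*m + 9*l^5 - 22*l^4*m + 20*l^4 + 4*l^3*m^3 - 7*l^3*m^2 - 60*l^3*m + 16*l^3 + 12*l^2*m^3 - 48*l^2*m - 12*l*m^4 + 80*l*m^3 + 64*m^3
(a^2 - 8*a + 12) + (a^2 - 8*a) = 2*a^2 - 16*a + 12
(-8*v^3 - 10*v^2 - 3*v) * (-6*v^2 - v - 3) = 48*v^5 + 68*v^4 + 52*v^3 + 33*v^2 + 9*v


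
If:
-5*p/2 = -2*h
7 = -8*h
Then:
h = -7/8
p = -7/10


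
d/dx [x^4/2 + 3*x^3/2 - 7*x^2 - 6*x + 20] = 2*x^3 + 9*x^2/2 - 14*x - 6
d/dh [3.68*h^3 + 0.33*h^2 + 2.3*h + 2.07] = 11.04*h^2 + 0.66*h + 2.3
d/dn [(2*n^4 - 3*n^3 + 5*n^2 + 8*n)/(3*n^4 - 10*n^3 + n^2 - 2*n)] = (-11*n^4 - 26*n^3 - 37*n^2 + 172*n - 18)/(9*n^6 - 60*n^5 + 106*n^4 - 32*n^3 + 41*n^2 - 4*n + 4)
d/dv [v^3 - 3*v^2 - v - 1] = 3*v^2 - 6*v - 1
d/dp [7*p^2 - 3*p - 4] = 14*p - 3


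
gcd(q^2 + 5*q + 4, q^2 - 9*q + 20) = 1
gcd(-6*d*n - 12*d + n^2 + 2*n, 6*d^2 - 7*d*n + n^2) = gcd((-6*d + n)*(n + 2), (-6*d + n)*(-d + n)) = 6*d - n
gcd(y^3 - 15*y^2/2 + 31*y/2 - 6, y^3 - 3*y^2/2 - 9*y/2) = y - 3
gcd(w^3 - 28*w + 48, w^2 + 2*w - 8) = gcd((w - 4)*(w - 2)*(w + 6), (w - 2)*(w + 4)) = w - 2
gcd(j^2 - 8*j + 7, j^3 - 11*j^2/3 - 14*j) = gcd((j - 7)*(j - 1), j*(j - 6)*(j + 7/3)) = 1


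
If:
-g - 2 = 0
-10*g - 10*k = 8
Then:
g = -2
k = 6/5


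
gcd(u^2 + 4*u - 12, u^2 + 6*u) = u + 6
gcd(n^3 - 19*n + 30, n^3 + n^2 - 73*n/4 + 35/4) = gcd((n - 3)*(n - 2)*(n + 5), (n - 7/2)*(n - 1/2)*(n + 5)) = n + 5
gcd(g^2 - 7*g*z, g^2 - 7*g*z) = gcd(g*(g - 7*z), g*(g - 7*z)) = -g^2 + 7*g*z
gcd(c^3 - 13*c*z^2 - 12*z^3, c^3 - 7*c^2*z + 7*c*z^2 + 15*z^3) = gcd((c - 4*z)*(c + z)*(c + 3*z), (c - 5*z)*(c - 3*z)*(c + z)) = c + z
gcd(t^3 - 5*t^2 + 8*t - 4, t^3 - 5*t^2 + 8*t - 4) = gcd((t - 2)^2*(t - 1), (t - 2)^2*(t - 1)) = t^3 - 5*t^2 + 8*t - 4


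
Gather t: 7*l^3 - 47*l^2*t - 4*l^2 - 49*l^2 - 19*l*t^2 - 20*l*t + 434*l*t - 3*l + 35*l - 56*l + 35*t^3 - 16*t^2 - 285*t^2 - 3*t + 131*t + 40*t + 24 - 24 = 7*l^3 - 53*l^2 - 24*l + 35*t^3 + t^2*(-19*l - 301) + t*(-47*l^2 + 414*l + 168)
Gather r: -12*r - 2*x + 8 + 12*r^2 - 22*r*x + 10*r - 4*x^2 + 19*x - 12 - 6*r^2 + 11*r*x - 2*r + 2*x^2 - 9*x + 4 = 6*r^2 + r*(-11*x - 4) - 2*x^2 + 8*x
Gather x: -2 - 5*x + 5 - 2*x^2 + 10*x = -2*x^2 + 5*x + 3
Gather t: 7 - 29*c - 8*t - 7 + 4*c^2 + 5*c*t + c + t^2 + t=4*c^2 - 28*c + t^2 + t*(5*c - 7)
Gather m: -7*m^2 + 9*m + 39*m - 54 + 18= -7*m^2 + 48*m - 36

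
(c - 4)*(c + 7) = c^2 + 3*c - 28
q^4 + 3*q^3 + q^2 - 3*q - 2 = (q - 1)*(q + 1)^2*(q + 2)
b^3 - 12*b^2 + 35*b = b*(b - 7)*(b - 5)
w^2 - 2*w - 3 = (w - 3)*(w + 1)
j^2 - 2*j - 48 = (j - 8)*(j + 6)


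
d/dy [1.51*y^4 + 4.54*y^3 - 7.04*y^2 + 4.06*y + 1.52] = 6.04*y^3 + 13.62*y^2 - 14.08*y + 4.06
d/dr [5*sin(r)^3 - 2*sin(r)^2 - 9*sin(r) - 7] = (15*sin(r)^2 - 4*sin(r) - 9)*cos(r)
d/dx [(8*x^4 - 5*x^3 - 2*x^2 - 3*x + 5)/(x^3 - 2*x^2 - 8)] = (8*x^6 - 32*x^5 + 12*x^4 - 250*x^3 + 99*x^2 + 52*x + 24)/(x^6 - 4*x^5 + 4*x^4 - 16*x^3 + 32*x^2 + 64)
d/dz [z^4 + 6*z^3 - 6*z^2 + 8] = 2*z*(2*z^2 + 9*z - 6)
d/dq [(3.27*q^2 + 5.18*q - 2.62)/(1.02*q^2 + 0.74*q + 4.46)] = (-2.8638*q^2 + 34.5132*q + 25.0416)/(1.0404*q^4 + 1.5096*q^3 + 9.646*q^2 + 6.6008*q + 19.8916)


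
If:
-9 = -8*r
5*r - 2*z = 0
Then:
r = 9/8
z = 45/16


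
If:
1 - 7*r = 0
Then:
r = 1/7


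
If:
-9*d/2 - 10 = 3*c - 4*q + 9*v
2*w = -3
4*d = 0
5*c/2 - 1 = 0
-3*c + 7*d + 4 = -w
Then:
No Solution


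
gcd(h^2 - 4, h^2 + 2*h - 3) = 1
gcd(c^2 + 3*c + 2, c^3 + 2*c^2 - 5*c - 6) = c + 1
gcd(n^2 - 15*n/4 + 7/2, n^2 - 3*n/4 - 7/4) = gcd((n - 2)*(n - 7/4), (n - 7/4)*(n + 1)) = n - 7/4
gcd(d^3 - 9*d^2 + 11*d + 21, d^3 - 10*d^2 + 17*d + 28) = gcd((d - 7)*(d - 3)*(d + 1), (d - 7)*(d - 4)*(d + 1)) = d^2 - 6*d - 7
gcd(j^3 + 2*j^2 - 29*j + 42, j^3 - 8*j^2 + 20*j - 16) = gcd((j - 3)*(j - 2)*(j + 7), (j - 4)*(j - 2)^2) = j - 2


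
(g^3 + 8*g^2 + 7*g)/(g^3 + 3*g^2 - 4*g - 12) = g*(g^2 + 8*g + 7)/(g^3 + 3*g^2 - 4*g - 12)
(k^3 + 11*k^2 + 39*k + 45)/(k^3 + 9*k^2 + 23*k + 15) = (k + 3)/(k + 1)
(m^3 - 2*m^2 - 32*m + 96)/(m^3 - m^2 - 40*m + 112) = (m + 6)/(m + 7)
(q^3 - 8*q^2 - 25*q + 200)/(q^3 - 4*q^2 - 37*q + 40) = (q - 5)/(q - 1)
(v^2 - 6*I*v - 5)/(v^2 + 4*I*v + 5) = (v - 5*I)/(v + 5*I)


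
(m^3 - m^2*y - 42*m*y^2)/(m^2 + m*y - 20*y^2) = m*(m^2 - m*y - 42*y^2)/(m^2 + m*y - 20*y^2)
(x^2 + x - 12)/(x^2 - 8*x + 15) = (x + 4)/(x - 5)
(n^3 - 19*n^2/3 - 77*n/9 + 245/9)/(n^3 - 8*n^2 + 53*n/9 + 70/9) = (3*n + 7)/(3*n + 2)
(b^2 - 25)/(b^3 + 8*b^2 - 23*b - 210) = (b + 5)/(b^2 + 13*b + 42)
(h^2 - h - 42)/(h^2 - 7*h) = (h + 6)/h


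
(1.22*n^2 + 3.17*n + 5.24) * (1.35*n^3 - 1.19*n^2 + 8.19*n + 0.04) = 1.647*n^5 + 2.8277*n^4 + 13.2935*n^3 + 19.7755*n^2 + 43.0424*n + 0.2096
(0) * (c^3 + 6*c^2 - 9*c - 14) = 0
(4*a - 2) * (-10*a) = -40*a^2 + 20*a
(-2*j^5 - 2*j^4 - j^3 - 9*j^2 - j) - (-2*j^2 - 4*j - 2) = -2*j^5 - 2*j^4 - j^3 - 7*j^2 + 3*j + 2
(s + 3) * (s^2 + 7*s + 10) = s^3 + 10*s^2 + 31*s + 30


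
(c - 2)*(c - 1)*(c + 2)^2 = c^4 + c^3 - 6*c^2 - 4*c + 8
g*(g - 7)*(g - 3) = g^3 - 10*g^2 + 21*g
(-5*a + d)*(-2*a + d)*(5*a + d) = 50*a^3 - 25*a^2*d - 2*a*d^2 + d^3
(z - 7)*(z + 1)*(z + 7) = z^3 + z^2 - 49*z - 49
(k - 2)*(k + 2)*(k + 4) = k^3 + 4*k^2 - 4*k - 16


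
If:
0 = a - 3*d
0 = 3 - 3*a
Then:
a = 1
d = 1/3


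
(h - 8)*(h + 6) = h^2 - 2*h - 48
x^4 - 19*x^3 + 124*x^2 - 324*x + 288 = (x - 8)*(x - 6)*(x - 3)*(x - 2)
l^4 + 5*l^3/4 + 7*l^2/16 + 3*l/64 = l*(l + 1/4)^2*(l + 3/4)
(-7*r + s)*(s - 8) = -7*r*s + 56*r + s^2 - 8*s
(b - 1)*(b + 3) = b^2 + 2*b - 3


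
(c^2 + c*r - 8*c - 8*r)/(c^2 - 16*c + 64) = (c + r)/(c - 8)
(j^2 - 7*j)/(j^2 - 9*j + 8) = j*(j - 7)/(j^2 - 9*j + 8)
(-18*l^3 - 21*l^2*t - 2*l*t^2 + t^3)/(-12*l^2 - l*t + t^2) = (-6*l^2 - 5*l*t + t^2)/(-4*l + t)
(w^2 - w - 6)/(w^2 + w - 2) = (w - 3)/(w - 1)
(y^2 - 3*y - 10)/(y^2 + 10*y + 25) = (y^2 - 3*y - 10)/(y^2 + 10*y + 25)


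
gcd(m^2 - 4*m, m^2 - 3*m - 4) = m - 4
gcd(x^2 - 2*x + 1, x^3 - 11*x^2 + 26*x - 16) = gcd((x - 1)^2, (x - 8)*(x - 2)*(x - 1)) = x - 1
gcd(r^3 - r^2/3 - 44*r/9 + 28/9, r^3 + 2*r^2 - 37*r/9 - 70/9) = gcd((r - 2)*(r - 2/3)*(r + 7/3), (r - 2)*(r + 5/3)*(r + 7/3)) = r^2 + r/3 - 14/3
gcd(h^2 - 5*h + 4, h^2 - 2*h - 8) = h - 4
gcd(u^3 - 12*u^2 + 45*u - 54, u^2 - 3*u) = u - 3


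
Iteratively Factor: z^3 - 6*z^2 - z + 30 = (z - 5)*(z^2 - z - 6) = (z - 5)*(z - 3)*(z + 2)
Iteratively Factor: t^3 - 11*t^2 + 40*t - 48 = (t - 3)*(t^2 - 8*t + 16) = (t - 4)*(t - 3)*(t - 4)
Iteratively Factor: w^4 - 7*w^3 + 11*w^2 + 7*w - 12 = (w + 1)*(w^3 - 8*w^2 + 19*w - 12) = (w - 3)*(w + 1)*(w^2 - 5*w + 4) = (w - 3)*(w - 1)*(w + 1)*(w - 4)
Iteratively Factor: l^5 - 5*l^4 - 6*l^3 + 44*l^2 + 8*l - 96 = (l + 2)*(l^4 - 7*l^3 + 8*l^2 + 28*l - 48) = (l - 3)*(l + 2)*(l^3 - 4*l^2 - 4*l + 16) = (l - 4)*(l - 3)*(l + 2)*(l^2 - 4) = (l - 4)*(l - 3)*(l + 2)^2*(l - 2)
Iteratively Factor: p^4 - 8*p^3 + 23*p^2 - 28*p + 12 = (p - 2)*(p^3 - 6*p^2 + 11*p - 6) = (p - 2)^2*(p^2 - 4*p + 3) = (p - 3)*(p - 2)^2*(p - 1)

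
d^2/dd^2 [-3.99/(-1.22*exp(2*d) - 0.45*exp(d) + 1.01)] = (3.99*(2.44*exp(d) + 0.45)*(4.88*exp(d) + 0.9)*exp(d) - (19.4712*exp(d) + 1.7955)*(1.22*exp(2*d) + 0.45*exp(d) - 1.01))*exp(d)/(1.22*exp(2*d) + 0.45*exp(d) - 1.01)^3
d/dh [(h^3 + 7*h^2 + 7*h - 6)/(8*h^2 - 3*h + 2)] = (8*h^4 - 6*h^3 - 71*h^2 + 124*h - 4)/(64*h^4 - 48*h^3 + 41*h^2 - 12*h + 4)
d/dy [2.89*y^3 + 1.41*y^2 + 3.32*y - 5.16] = 8.67*y^2 + 2.82*y + 3.32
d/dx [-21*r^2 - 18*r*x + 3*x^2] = -18*r + 6*x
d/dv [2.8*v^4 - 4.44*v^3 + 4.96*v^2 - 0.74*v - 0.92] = 11.2*v^3 - 13.32*v^2 + 9.92*v - 0.74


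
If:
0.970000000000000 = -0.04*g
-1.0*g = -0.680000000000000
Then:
No Solution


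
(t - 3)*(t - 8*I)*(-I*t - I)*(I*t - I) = t^4 - 3*t^3 - 8*I*t^3 - t^2 + 24*I*t^2 + 3*t + 8*I*t - 24*I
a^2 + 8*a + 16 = (a + 4)^2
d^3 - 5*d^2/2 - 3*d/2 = d*(d - 3)*(d + 1/2)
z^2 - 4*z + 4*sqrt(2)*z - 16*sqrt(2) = (z - 4)*(z + 4*sqrt(2))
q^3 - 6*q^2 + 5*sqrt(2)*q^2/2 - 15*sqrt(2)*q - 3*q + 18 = (q - 6)*(q - sqrt(2)/2)*(q + 3*sqrt(2))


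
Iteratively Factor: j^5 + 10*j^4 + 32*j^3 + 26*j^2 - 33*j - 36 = (j + 3)*(j^4 + 7*j^3 + 11*j^2 - 7*j - 12) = (j + 3)^2*(j^3 + 4*j^2 - j - 4) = (j - 1)*(j + 3)^2*(j^2 + 5*j + 4) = (j - 1)*(j + 3)^2*(j + 4)*(j + 1)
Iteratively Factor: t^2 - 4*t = (t)*(t - 4)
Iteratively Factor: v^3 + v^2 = (v)*(v^2 + v) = v^2*(v + 1)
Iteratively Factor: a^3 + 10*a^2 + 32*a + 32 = (a + 4)*(a^2 + 6*a + 8) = (a + 4)^2*(a + 2)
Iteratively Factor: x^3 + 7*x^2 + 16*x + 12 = (x + 2)*(x^2 + 5*x + 6) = (x + 2)^2*(x + 3)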